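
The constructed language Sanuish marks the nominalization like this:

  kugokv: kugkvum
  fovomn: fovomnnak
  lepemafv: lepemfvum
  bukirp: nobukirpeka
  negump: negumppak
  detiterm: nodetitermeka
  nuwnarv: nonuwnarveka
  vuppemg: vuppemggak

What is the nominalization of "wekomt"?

wekomttak

negump and bukirp both end in -p yet inflect differently (negumppak, nobukirpeka), so the final letter is not what conditions the rule; the second-to-last letter is.
"wekomt" has second-to-last letter 'm'. The stems whose second-to-last letter is 'm' (fovomn → fovomnnak, negump → negumppak, vuppemg → vuppemggak) double the final consonant and add -ak.
So wekomt → wekomttak.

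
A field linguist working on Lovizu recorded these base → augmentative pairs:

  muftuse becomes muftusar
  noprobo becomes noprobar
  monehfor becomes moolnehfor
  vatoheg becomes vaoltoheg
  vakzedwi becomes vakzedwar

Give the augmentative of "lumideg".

vatoheg and muftuse both have last vowel 'e' yet inflect differently (vaoltoheg, muftusar), so the last vowel is not what conditions the rule; whether the stem ends in a vowel or a consonant is.
"lumideg" ends in a consonant. The stems ending in a consonant (monehfor → moolnehfor, vatoheg → vaoltoheg) insert -ol- after the first vowel.
The other pattern: stems ending in a vowel drop the final letter and add -ar.
So lumideg → luolmideg.

luolmideg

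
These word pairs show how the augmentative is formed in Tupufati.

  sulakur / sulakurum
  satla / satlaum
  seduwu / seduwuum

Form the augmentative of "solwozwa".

solwozwaum

Every pair shown (sulakur → sulakurum, satla → satlaum, seduwu → seduwuum) follows the same rule: add -um.
So solwozwa → solwozwaum.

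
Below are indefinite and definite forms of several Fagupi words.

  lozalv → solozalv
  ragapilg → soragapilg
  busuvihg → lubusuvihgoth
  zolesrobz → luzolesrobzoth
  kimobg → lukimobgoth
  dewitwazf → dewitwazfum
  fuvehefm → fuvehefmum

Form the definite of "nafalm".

sonafalm

"nafalm" has second-to-last letter 'l'. The stems whose second-to-last letter is 'l' (lozalv → solozalv, ragapilg → soragapilg) add the prefix so-.
The other patterns: stems whose second-to-last letter is 'b' or 'h' add lu- … -oth around the stem; stems whose second-to-last letter is 'f' or 'z' add -um.
So nafalm → sonafalm.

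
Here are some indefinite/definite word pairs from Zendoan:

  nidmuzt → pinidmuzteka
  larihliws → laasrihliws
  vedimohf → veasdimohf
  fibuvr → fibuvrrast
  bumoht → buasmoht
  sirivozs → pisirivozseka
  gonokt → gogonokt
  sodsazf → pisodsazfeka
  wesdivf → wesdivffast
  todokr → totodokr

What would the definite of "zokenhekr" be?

"zokenhekr" has second-to-last letter 'k'. The stems whose second-to-last letter is 'k' (todokr → totodokr, gonokt → gogonokt) repeat the first consonant+vowel as a prefix.
The other patterns: stems whose second-to-last letter is 'v' double the final consonant and add -ast; stems whose second-to-last letter is 'z' add pi- … -eka around the stem; stems whose second-to-last letter is 'h' or 'w' insert -as- after the first vowel.
So zokenhekr → zozokenhekr.

zozokenhekr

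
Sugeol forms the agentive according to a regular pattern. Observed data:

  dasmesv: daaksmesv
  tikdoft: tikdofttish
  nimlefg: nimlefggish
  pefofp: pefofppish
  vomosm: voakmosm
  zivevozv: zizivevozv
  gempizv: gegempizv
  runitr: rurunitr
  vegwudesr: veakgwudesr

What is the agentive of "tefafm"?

tefafmmish

"tefafm" has second-to-last letter 'f'. The stems whose second-to-last letter is 'f' (tikdoft → tikdofttish, pefofp → pefofppish, nimlefg → nimlefggish) double the final consonant and add -ish.
The other patterns: stems whose second-to-last letter is 's' insert -ak- after the first vowel; stems whose second-to-last letter is 't' or 'z' repeat the first consonant+vowel as a prefix.
So tefafm → tefafmmish.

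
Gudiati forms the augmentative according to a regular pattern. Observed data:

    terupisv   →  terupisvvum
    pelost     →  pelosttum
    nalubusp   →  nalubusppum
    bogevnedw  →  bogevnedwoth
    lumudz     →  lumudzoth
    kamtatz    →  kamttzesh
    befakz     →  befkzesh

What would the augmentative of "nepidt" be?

nepidtoth

"nepidt" has second-to-last letter 'd'. The stems whose second-to-last letter is 'd' (bogevnedw → bogevnedwoth, lumudz → lumudzoth) add -oth.
The other patterns: stems whose second-to-last letter is 's' double the final consonant and add -um; stems whose second-to-last letter is 'k' or 't' delete the last vowel and add -esh.
So nepidt → nepidtoth.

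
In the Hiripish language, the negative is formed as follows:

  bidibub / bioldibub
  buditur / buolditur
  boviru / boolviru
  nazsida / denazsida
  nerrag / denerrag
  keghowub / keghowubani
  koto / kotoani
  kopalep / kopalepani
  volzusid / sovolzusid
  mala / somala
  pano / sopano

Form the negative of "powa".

sopowa

"powa" begins with p-. The one such stem in the data (pano → sopano) adds the prefix so-, so the same rule applies.
The other patterns: stems beginning with b- insert -ol- after the first vowel; stems beginning with n- add the prefix de-; stems beginning with k- add -ani.
So powa → sopowa.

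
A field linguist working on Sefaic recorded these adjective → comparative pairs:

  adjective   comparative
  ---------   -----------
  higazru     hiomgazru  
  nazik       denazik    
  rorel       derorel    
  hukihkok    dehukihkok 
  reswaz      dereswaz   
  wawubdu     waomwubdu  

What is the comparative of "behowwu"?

beomhowwu

higazru and hukihkok both begin with h- yet inflect differently (hiomgazru, dehukihkok), so the first letter is not what conditions the rule; whether the stem ends in a vowel or a consonant is.
"behowwu" ends in a vowel. The stems ending in a vowel (wawubdu → waomwubdu, higazru → hiomgazru) insert -om- after the first vowel.
So behowwu → beomhowwu.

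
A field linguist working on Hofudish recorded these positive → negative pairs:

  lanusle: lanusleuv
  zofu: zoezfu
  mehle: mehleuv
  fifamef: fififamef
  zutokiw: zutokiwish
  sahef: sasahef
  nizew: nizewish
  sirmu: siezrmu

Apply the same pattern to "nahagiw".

nahagiwish

fifamef and mehle both have last vowel 'e' yet inflect differently (fififamef, mehleuv), so the last vowel is not what conditions the rule; the final letter is.
"nahagiw" ends in -w. The stems ending in -w (nizew → nizewish, zutokiw → zutokiwish) add -ish.
The other patterns: stems ending in -f repeat the first consonant+vowel as a prefix; stems ending in -e add -uv; stems ending in -u insert -ez- after the first vowel.
So nahagiw → nahagiwish.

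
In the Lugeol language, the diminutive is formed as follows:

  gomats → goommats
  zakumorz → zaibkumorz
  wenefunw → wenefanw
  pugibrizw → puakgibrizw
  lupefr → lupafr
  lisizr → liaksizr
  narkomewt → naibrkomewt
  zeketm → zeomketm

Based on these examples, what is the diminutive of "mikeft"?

pugibrizw and wenefunw both end in -w yet inflect differently (puakgibrizw, wenefanw), so the final letter is not what conditions the rule; the second-to-last letter is.
"mikeft" has second-to-last letter 'f'. The one such stem in the data (lupefr → lupafr) changes the last vowel to 'a' (as does wenefunw), so the same rule applies.
So mikeft → mikaft.

mikaft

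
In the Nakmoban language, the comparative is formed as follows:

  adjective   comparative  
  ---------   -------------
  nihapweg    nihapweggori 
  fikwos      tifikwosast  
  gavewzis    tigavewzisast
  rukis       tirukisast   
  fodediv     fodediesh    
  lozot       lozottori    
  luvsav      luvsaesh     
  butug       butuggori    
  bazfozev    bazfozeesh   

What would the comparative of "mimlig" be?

mimliggori

rukis and fodediv both have last vowel 'i' yet inflect differently (tirukisast, fodediesh), so the last vowel is not what conditions the rule; the final letter is.
"mimlig" ends in -g. The stems ending in -g (nihapweg → nihapweggori, butug → butuggori) double the final consonant and add -ori.
So mimlig → mimliggori.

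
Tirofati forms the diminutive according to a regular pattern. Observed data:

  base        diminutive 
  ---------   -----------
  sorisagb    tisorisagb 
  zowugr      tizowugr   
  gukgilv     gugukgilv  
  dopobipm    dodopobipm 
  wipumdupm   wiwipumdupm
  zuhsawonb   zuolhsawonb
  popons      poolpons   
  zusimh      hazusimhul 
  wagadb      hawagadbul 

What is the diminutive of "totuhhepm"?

"totuhhepm" has second-to-last letter 'p'. The stems whose second-to-last letter is 'p' (dopobipm → dodopobipm, wipumdupm → wiwipumdupm) repeat the first consonant+vowel as a prefix.
So totuhhepm → tototuhhepm.

tototuhhepm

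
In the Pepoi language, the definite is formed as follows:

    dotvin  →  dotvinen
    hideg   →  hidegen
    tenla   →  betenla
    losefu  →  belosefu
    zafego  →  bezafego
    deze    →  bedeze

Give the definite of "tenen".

tenenen

hideg and deze both have last vowel 'e' yet inflect differently (hidegen, bedeze), so the last vowel is not what conditions the rule; whether the stem ends in a vowel or a consonant is.
"tenen" ends in a consonant. The stems ending in a consonant (dotvin → dotvinen, hideg → hidegen) add -en.
So tenen → tenenen.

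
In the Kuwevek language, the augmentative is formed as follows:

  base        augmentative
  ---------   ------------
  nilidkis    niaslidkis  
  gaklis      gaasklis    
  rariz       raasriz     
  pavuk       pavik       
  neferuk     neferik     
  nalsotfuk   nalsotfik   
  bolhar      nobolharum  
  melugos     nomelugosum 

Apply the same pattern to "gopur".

gopir

"gopur" has last vowel 'u'. The stems whose last vowel is 'u' (pavuk → pavik, neferuk → neferik, nalsotfuk → nalsotfik) change the last vowel to 'i'.
So gopur → gopir.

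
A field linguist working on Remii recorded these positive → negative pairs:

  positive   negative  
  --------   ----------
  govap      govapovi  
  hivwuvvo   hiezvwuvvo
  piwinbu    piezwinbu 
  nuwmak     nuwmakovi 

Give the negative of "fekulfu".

feezkulfu

"fekulfu" ends in a vowel. The stems ending in a vowel (piwinbu → piezwinbu, hivwuvvo → hiezvwuvvo) insert -ez- after the first vowel.
The other pattern: stems ending in a consonant add -ovi.
So fekulfu → feezkulfu.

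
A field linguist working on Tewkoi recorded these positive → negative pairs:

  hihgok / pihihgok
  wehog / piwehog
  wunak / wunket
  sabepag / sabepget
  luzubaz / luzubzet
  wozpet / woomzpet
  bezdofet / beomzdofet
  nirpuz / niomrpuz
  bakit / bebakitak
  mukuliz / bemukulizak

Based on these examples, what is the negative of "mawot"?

"mawot" has last vowel 'o'. The stems whose last vowel is 'o' (hihgok → pihihgok, wehog → piwehog) add the prefix pi-.
The other patterns: stems whose last vowel is 'a' delete the last vowel and add -et; stems whose last vowel is 'e' or 'u' insert -om- after the first vowel; stems whose last vowel is 'i' add be- … -ak around the stem.
So mawot → pimawot.

pimawot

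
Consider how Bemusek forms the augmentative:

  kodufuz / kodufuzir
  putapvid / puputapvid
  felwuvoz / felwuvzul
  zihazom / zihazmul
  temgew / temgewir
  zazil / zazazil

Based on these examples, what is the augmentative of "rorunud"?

felwuvoz and kodufuz both end in -z yet inflect differently (felwuvzul, kodufuzir), so the final letter is not what conditions the rule; the last vowel is.
"rorunud" has last vowel 'u'. The one such stem in the data (kodufuz → kodufuzir) adds -ir, so the same rule applies.
So rorunud → rorunudir.

rorunudir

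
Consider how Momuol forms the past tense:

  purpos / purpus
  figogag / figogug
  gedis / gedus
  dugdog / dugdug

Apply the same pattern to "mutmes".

Every pair shown (purpos → purpus, figogag → figogug, gedis → gedus, …) follows the same rule: change the last vowel to 'u'.
So mutmes → mutmus.

mutmus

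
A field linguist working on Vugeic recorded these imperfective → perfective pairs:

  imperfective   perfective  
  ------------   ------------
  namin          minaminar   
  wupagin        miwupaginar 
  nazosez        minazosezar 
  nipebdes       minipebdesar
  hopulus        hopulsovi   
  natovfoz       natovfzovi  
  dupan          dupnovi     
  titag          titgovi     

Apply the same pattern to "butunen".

mibutunenar

nipebdes and hopulus both end in -s yet inflect differently (minipebdesar, hopulsovi), so the final letter is not what conditions the rule; the last vowel is.
"butunen" has last vowel 'e'. The stems whose last vowel is 'e' (nazosez → minazosezar, nipebdes → minipebdesar) add mi- … -ar around the stem.
The other pattern: stems whose last vowel is 'a', 'o' or 'u' delete the last vowel and add -ovi.
So butunen → mibutunenar.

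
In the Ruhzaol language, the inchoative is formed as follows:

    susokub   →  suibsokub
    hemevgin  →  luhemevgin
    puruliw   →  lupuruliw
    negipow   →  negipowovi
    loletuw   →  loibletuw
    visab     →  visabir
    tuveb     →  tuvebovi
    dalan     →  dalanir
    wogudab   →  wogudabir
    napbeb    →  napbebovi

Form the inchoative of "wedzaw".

susokub and visab both end in -b yet inflect differently (suibsokub, visabir), so the final letter is not what conditions the rule; the last vowel is.
"wedzaw" has last vowel 'a'. The stems whose last vowel is 'a' (visab → visabir, wogudab → wogudabir, dalan → dalanir) add -ir.
The other patterns: stems whose last vowel is 'u' insert -ib- after the first vowel; stems whose last vowel is 'i' add the prefix lu-; stems whose last vowel is 'e' or 'o' add -ovi.
So wedzaw → wedzawir.

wedzawir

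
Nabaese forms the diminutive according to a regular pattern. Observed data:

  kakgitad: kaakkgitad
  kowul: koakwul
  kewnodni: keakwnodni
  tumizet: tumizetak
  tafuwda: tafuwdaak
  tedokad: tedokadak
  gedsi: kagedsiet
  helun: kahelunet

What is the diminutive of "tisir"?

tisirak

kakgitad and tedokad both end in -d yet inflect differently (kaakkgitad, tedokadak), so the final letter is not what conditions the rule; the first letter is.
"tisir" begins with t-. The stems beginning with t- (tumizet → tumizetak, tafuwda → tafuwdaak, tedokad → tedokadak) add -ak.
So tisir → tisirak.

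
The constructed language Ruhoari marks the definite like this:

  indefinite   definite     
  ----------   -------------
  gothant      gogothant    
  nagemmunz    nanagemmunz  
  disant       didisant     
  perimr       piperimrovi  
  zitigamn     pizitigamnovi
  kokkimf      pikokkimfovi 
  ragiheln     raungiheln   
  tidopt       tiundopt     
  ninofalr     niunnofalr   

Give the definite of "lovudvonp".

lolovudvonp

zitigamn and ragiheln both end in -n yet inflect differently (pizitigamnovi, raungiheln), so the final letter is not what conditions the rule; the second-to-last letter is.
"lovudvonp" has second-to-last letter 'n'. The stems whose second-to-last letter is 'n' (gothant → gogothant, nagemmunz → nanagemmunz, disant → didisant) repeat the first consonant+vowel as a prefix.
The other patterns: stems whose second-to-last letter is 'm' add pi- … -ovi around the stem; stems whose second-to-last letter is 'l' or 'p' insert -un- after the first vowel.
So lovudvonp → lolovudvonp.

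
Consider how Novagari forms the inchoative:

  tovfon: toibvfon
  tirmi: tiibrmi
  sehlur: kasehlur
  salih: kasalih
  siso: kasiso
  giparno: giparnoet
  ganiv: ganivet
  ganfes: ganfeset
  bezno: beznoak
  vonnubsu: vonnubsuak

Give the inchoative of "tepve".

teibpve

siso and giparno both end in -o yet inflect differently (kasiso, giparnoet), so the final letter is not what conditions the rule; the first letter is.
"tepve" begins with t-. The stems beginning with t- (tovfon → toibvfon, tirmi → tiibrmi) insert -ib- after the first vowel.
The other patterns: stems beginning with s- add the prefix ka-; stems beginning with g- add -et; stems beginning with b- or v- add -ak.
So tepve → teibpve.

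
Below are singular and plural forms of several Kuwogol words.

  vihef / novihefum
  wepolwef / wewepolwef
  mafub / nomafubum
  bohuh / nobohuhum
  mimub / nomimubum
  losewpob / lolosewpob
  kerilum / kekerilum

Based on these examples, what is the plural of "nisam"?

vihef and wepolwef both end in -f yet inflect differently (novihefum, wewepolwef), so the final letter is not what conditions the rule; the number of vowels is.
"nisam" has 2 vowels. The stems with 2 vowels (vihef → novihefum, bohuh → nobohuhum, mafub → nomafubum) add no- … -um around the stem.
So nisam → nonisamum.

nonisamum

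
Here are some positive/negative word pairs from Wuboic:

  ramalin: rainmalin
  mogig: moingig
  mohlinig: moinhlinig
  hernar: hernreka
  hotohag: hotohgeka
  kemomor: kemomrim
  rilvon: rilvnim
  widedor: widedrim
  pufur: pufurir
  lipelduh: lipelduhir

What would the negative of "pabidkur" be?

pabidkurir

mogig and hotohag both end in -g yet inflect differently (moingig, hotohgeka), so the final letter is not what conditions the rule; the last vowel is.
"pabidkur" has last vowel 'u'. The stems whose last vowel is 'u' (pufur → pufurir, lipelduh → lipelduhir) add -ir.
The other patterns: stems whose last vowel is 'i' insert -in- after the first vowel; stems whose last vowel is 'a' delete the last vowel and add -eka; stems whose last vowel is 'o' delete the last vowel and add -im.
So pabidkur → pabidkurir.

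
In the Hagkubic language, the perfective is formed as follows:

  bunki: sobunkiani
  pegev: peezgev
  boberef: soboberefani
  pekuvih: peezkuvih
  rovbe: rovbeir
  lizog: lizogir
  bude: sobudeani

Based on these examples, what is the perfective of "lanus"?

"lanus" begins with l-. The one such stem in the data (lizog → lizogir) adds -ir, so the same rule applies.
The other patterns: stems beginning with b- add so- … -ani around the stem; stems beginning with p- insert -ez- after the first vowel.
So lanus → lanusir.

lanusir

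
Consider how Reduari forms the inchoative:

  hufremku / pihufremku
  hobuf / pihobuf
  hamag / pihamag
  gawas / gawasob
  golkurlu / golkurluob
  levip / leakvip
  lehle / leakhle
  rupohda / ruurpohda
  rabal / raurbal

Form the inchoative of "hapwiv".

pihapwiv

hufremku and golkurlu both end in -u yet inflect differently (pihufremku, golkurluob), so the final letter is not what conditions the rule; the first letter is.
"hapwiv" begins with h-. The stems beginning with h- (hufremku → pihufremku, hobuf → pihobuf, hamag → pihamag) add the prefix pi-.
The other patterns: stems beginning with g- add -ob; stems beginning with l- insert -ak- after the first vowel; stems beginning with r- insert -ur- after the first vowel.
So hapwiv → pihapwiv.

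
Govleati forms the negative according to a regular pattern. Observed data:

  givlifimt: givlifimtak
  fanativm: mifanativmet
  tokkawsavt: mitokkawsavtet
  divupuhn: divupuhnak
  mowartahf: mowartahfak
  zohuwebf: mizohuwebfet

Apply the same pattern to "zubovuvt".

givlifimt and tokkawsavt both end in -t yet inflect differently (givlifimtak, mitokkawsavtet), so the final letter is not what conditions the rule; the second-to-last letter is.
"zubovuvt" has second-to-last letter 'v'. The stems whose second-to-last letter is 'v' (tokkawsavt → mitokkawsavtet, fanativm → mifanativmet) add mi- … -et around the stem.
The other pattern: stems whose second-to-last letter is 'h' or 'm' add -ak.
So zubovuvt → mizubovuvtet.

mizubovuvtet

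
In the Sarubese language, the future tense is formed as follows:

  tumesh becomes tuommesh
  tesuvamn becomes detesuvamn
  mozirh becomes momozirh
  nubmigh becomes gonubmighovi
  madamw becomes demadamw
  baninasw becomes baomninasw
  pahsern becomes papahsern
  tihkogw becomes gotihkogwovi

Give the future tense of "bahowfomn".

"bahowfomn" has second-to-last letter 'm'. The stems whose second-to-last letter is 'm' (madamw → demadamw, tesuvamn → detesuvamn) add the prefix de-.
The other patterns: stems whose second-to-last letter is 'r' repeat the first consonant+vowel as a prefix; stems whose second-to-last letter is 'g' add go- … -ovi around the stem; stems whose second-to-last letter is 's' insert -om- after the first vowel.
So bahowfomn → debahowfomn.

debahowfomn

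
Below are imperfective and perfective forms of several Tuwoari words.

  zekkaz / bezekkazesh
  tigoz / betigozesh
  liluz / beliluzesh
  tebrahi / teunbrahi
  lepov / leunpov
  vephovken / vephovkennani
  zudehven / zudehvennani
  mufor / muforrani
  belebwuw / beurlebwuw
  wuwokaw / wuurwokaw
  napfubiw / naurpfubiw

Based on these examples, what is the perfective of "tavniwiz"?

tigoz and lepov both have last vowel 'o' yet inflect differently (betigozesh, leunpov), so the last vowel is not what conditions the rule; the final letter is.
"tavniwiz" ends in -z. The stems ending in -z (zekkaz → bezekkazesh, tigoz → betigozesh, liluz → beliluzesh) add be- … -esh around the stem.
So tavniwiz → betavniwizesh.

betavniwizesh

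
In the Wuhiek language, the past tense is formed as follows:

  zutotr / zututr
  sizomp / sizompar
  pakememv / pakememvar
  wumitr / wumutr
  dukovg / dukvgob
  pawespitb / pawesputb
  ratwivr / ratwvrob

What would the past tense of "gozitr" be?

wumitr and ratwivr both end in -r yet inflect differently (wumutr, ratwvrob), so the final letter is not what conditions the rule; the second-to-last letter is.
"gozitr" has second-to-last letter 't'. The stems whose second-to-last letter is 't' (wumitr → wumutr, pawespitb → pawesputb, zutotr → zututr) change the last vowel to 'u'.
The other patterns: stems whose second-to-last letter is 'v' delete the last vowel and add -ob; stems whose second-to-last letter is 'm' add -ar.
So gozitr → gozutr.

gozutr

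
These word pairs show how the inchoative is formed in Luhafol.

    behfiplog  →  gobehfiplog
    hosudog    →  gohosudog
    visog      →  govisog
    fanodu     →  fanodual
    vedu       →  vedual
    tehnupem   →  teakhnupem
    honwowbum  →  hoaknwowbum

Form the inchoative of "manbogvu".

fanodu and honwowbum both have last vowel 'u' yet inflect differently (fanodual, hoaknwowbum), so the last vowel is not what conditions the rule; the final letter is.
"manbogvu" ends in -u. The stems ending in -u (fanodu → fanodual, vedu → vedual) add -al.
So manbogvu → manbogvual.

manbogvual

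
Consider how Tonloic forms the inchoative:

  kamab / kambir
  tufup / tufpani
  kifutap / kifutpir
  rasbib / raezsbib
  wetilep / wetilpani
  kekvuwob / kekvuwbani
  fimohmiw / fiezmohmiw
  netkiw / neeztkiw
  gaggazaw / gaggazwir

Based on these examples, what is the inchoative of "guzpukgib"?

rasbib and kamab both end in -b yet inflect differently (raezsbib, kambir), so the final letter is not what conditions the rule; the last vowel is.
"guzpukgib" has last vowel 'i'. The stems whose last vowel is 'i' (rasbib → raezsbib, fimohmiw → fiezmohmiw, netkiw → neeztkiw) insert -ez- after the first vowel.
So guzpukgib → guezzpukgib.

guezzpukgib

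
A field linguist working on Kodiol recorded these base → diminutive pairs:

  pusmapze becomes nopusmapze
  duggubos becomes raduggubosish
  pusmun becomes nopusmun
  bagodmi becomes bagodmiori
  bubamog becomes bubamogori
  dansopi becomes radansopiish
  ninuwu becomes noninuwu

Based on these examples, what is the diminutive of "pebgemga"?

nopebgemga

bagodmi and dansopi both end in -i yet inflect differently (bagodmiori, radansopiish), so the final letter is not what conditions the rule; the first letter is.
"pebgemga" begins with p-. The stems beginning with p- (pusmapze → nopusmapze, pusmun → nopusmun) add the prefix no-.
The other patterns: stems beginning with b- add -ori; stems beginning with d- add ra- … -ish around the stem.
So pebgemga → nopebgemga.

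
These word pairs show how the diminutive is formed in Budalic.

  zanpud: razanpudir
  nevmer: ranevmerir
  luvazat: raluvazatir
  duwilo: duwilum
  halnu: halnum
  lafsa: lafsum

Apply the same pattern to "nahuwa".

zanpud and halnu both have last vowel 'u' yet inflect differently (razanpudir, halnum), so the last vowel is not what conditions the rule; whether the stem ends in a vowel or a consonant is.
"nahuwa" ends in a vowel. The stems ending in a vowel (duwilo → duwilum, halnu → halnum, lafsa → lafsum) drop the final letter and add -um.
The other pattern: stems ending in a consonant add ra- … -ir around the stem.
So nahuwa → nahuwum.

nahuwum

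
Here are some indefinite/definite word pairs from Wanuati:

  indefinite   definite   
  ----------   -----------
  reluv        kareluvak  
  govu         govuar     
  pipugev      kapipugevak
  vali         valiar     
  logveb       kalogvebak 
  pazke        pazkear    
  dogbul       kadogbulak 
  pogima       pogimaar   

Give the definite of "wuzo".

wuzoar

"wuzo" ends in a vowel. The stems ending in a vowel (pazke → pazkear, pogima → pogimaar, vali → valiar) add -ar.
So wuzo → wuzoar.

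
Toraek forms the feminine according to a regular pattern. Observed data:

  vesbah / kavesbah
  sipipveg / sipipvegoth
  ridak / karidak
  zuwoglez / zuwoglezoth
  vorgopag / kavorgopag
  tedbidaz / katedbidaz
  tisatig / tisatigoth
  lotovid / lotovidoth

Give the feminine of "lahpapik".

lahpapikoth

vorgopag and tisatig both end in -g yet inflect differently (kavorgopag, tisatigoth), so the final letter is not what conditions the rule; the last vowel is.
"lahpapik" has last vowel 'i'. The stems whose last vowel is 'i' (lotovid → lotovidoth, tisatig → tisatigoth) add -oth.
So lahpapik → lahpapikoth.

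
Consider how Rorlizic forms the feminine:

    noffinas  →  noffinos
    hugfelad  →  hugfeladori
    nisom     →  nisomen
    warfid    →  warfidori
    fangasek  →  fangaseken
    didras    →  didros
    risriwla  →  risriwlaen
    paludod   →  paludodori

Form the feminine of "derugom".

"derugom" ends in -m. The one such stem in the data (nisom → nisomen) adds -en, so the same rule applies.
So derugom → derugomen.

derugomen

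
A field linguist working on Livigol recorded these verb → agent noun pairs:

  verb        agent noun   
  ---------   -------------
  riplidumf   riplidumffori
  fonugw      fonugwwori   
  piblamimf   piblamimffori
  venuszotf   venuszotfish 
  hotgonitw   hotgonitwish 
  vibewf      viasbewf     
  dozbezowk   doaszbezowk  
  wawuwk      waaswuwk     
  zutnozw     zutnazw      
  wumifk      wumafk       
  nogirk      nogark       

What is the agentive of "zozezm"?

zozazm

riplidumf and venuszotf both end in -f yet inflect differently (riplidumffori, venuszotfish), so the final letter is not what conditions the rule; the second-to-last letter is.
"zozezm" has second-to-last letter 'z'. The one such stem in the data (zutnozw → zutnazw) changes the last vowel to 'a' (as do wumifk, nogirk), so the same rule applies.
So zozezm → zozazm.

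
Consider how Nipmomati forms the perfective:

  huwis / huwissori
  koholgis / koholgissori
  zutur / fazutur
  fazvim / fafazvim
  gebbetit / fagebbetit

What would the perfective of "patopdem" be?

"patopdem" ends in -m. The one such stem in the data (fazvim → fafazvim) adds the prefix fa-, so the same rule applies.
The other pattern: stems ending in -s double the final consonant and add -ori.
So patopdem → fapatopdem.

fapatopdem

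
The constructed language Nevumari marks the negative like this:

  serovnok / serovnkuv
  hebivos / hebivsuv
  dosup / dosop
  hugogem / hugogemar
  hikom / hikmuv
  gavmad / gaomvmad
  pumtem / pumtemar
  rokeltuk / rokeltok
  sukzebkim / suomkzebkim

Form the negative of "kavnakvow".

kavnakvwuv

"kavnakvow" has last vowel 'o'. The stems whose last vowel is 'o' (serovnok → serovnkuv, hebivos → hebivsuv, hikom → hikmuv) delete the last vowel and add -uv.
The other patterns: stems whose last vowel is 'u' change the last vowel to 'o'; stems whose last vowel is 'e' add -ar; stems whose last vowel is 'a' or 'i' insert -om- after the first vowel.
So kavnakvow → kavnakvwuv.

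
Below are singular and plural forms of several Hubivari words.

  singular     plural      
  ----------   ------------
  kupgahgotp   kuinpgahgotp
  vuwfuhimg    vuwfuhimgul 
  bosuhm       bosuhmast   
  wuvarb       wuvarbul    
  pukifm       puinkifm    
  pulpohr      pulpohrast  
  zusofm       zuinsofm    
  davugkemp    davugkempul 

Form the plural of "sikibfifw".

"sikibfifw" has second-to-last letter 'f'. The stems whose second-to-last letter is 'f' (zusofm → zuinsofm, pukifm → puinkifm) insert -in- after the first vowel.
The other patterns: stems whose second-to-last letter is 'h' add -ast; stems whose second-to-last letter is 'm' or 'r' add -ul.
So sikibfifw → siinkibfifw.

siinkibfifw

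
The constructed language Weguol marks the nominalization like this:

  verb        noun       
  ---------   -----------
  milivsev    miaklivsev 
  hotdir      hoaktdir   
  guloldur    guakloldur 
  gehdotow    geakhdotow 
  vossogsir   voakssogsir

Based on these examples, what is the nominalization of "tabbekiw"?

taakbbekiw

Every pair shown (milivsev → miaklivsev, hotdir → hoaktdir, guloldur → guakloldur, …) follows the same rule: insert -ak- after the first vowel.
So tabbekiw → taakbbekiw.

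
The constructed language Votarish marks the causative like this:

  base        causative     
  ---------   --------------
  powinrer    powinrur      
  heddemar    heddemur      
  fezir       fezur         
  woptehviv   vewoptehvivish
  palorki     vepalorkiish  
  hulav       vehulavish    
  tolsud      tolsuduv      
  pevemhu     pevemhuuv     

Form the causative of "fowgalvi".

vefowgalviish

"fowgalvi" ends in -i. The one such stem in the data (palorki → vepalorkiish) adds ve- … -ish around the stem, so the same rule applies.
The other patterns: stems ending in -r change the last vowel to 'u'; stems ending in -d or -u add -uv.
So fowgalvi → vefowgalviish.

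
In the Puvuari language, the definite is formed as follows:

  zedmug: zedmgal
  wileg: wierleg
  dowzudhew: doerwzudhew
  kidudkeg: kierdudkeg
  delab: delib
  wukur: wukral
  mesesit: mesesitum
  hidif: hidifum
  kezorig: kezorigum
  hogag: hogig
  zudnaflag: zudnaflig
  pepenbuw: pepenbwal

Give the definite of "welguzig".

welguzigum

kezorig and wileg both end in -g yet inflect differently (kezorigum, wierleg), so the final letter is not what conditions the rule; the last vowel is.
"welguzig" has last vowel 'i'. The stems whose last vowel is 'i' (mesesit → mesesitum, hidif → hidifum, kezorig → kezorigum) add -um.
So welguzig → welguzigum.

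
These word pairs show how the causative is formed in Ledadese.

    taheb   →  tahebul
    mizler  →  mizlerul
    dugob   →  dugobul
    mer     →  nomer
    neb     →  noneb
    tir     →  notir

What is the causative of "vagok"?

"vagok" has 2 vowels. The stems with 2 vowels (taheb → tahebul, mizler → mizlerul, dugob → dugobul) add -ul.
The other pattern: stems with 1 vowel add the prefix no-.
So vagok → vagokul.

vagokul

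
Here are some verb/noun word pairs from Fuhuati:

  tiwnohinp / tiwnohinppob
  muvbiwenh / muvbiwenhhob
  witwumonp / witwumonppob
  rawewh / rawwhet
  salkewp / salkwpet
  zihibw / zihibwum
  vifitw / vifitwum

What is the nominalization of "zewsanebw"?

zewsanebwum

muvbiwenh and rawewh both end in -h yet inflect differently (muvbiwenhhob, rawwhet), so the final letter is not what conditions the rule; the second-to-last letter is.
"zewsanebw" has second-to-last letter 'b'. The one such stem in the data (zihibw → zihibwum) adds -um, so the same rule applies.
The other patterns: stems whose second-to-last letter is 'n' double the final consonant and add -ob; stems whose second-to-last letter is 'w' delete the last vowel and add -et.
So zewsanebw → zewsanebwum.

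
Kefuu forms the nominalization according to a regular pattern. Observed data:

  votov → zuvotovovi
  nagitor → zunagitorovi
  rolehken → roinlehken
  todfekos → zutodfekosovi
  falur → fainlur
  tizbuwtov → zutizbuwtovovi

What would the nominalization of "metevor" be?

zumetevorovi

nagitor and falur both end in -r yet inflect differently (zunagitorovi, fainlur), so the final letter is not what conditions the rule; the last vowel is.
"metevor" has last vowel 'o'. The stems whose last vowel is 'o' (tizbuwtov → zutizbuwtovovi, nagitor → zunagitorovi, todfekos → zutodfekosovi) add zu- … -ovi around the stem.
So metevor → zumetevorovi.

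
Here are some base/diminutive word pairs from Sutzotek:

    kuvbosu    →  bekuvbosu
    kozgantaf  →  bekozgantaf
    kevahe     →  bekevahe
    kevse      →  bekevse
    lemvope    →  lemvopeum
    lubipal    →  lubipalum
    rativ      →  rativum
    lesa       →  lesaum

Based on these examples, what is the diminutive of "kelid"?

kevahe and lemvope both end in -e yet inflect differently (bekevahe, lemvopeum), so the final letter is not what conditions the rule; the first letter is.
"kelid" begins with k-. The stems beginning with k- (kuvbosu → bekuvbosu, kozgantaf → bekozgantaf, kevahe → bekevahe) add the prefix be-.
The other pattern: stems beginning with l- or r- add -um.
So kelid → bekelid.

bekelid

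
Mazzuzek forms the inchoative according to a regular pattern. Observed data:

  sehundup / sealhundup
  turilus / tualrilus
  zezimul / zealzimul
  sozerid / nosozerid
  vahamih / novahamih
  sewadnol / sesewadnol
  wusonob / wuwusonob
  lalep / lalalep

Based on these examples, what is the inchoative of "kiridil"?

"kiridil" has last vowel 'i'. The stems whose last vowel is 'i' (sozerid → nosozerid, vahamih → novahamih) add the prefix no-.
So kiridil → nokiridil.

nokiridil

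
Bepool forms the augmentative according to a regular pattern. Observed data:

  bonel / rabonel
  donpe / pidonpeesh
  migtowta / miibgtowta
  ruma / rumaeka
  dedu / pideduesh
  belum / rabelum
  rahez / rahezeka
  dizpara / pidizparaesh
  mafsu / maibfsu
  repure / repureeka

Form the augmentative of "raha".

rahaeka

"raha" begins with r-. The stems beginning with r- (ruma → rumaeka, repure → repureeka, rahez → rahezeka) add -eka.
So raha → rahaeka.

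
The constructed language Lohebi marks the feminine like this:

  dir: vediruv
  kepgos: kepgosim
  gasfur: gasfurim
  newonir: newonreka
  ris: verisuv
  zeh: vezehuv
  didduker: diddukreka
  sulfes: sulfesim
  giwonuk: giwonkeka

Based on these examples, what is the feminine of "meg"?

"meg" has 1 vowel. The stems with 1 vowel (ris → verisuv, dir → vediruv, zeh → vezehuv) add ve- … -uv around the stem.
The other patterns: stems with 2 vowels add -im; stems with 3 vowels delete the last vowel and add -eka.
So meg → vemeguv.

vemeguv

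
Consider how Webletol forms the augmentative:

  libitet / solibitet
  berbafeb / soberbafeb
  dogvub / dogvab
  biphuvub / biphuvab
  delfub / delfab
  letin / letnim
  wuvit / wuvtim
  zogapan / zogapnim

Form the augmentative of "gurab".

berbafeb and dogvub both end in -b yet inflect differently (soberbafeb, dogvab), so the final letter is not what conditions the rule; the last vowel is.
"gurab" has last vowel 'a'. The one such stem in the data (zogapan → zogapnim) deletes the last vowel and adds -im (as do letin, wuvit), so the same rule applies.
So gurab → gurbim.

gurbim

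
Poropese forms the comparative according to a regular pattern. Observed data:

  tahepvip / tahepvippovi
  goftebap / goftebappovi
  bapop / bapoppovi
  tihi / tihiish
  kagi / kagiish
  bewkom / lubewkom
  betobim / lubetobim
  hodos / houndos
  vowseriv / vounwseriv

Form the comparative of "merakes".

meunrakes

tahepvip and tihi both have last vowel 'i' yet inflect differently (tahepvippovi, tihiish), so the last vowel is not what conditions the rule; the final letter is.
"merakes" ends in -s. The one such stem in the data (hodos → houndos) inserts -un- after the first vowel (as does vowseriv), so the same rule applies.
The other patterns: stems ending in -p double the final consonant and add -ovi; stems ending in -i add -ish; stems ending in -m add the prefix lu-.
So merakes → meunrakes.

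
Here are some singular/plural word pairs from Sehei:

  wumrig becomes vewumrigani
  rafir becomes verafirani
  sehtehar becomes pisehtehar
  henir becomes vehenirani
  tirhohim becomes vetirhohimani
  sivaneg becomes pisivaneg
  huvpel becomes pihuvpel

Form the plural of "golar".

rafir and sehtehar both end in -r yet inflect differently (verafirani, pisehtehar), so the final letter is not what conditions the rule; the last vowel is.
"golar" has last vowel 'a'. The one such stem in the data (sehtehar → pisehtehar) adds the prefix pi-, so the same rule applies.
So golar → pigolar.

pigolar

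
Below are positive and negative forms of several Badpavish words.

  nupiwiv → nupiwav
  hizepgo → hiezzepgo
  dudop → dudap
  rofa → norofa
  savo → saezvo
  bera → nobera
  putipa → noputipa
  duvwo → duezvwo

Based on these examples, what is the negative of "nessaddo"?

neezssaddo

duvwo and dudop both have last vowel 'o' yet inflect differently (duezvwo, dudap), so the last vowel is not what conditions the rule; the final letter is.
"nessaddo" ends in -o. The stems ending in -o (duvwo → duezvwo, savo → saezvo, hizepgo → hiezzepgo) insert -ez- after the first vowel.
So nessaddo → neezssaddo.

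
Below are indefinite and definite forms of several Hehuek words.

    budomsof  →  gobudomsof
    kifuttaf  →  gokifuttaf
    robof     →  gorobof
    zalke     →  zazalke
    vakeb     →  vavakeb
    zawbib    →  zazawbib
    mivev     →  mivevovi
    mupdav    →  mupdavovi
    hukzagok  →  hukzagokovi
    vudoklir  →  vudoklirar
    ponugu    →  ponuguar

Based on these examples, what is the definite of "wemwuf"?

gowemwuf

"wemwuf" ends in -f. The stems ending in -f (budomsof → gobudomsof, kifuttaf → gokifuttaf, robof → gorobof) add the prefix go-.
The other patterns: stems ending in -b or -e repeat the first consonant+vowel as a prefix; stems ending in -k or -v add -ovi; stems ending in -r or -u add -ar.
So wemwuf → gowemwuf.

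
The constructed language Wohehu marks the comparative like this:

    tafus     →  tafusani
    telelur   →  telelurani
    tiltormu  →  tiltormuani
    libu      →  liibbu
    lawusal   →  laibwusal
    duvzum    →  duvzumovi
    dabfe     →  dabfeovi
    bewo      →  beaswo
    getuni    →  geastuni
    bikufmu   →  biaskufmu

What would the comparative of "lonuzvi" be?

"lonuzvi" begins with l-. The stems beginning with l- (libu → liibbu, lawusal → laibwusal) insert -ib- after the first vowel.
The other patterns: stems beginning with t- add -ani; stems beginning with d- add -ovi; stems beginning with b- or g- insert -as- after the first vowel.
So lonuzvi → loibnuzvi.

loibnuzvi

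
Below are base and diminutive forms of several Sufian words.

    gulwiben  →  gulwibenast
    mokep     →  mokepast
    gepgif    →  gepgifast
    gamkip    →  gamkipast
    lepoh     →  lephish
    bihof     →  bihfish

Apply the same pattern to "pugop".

bihof and gepgif both end in -f yet inflect differently (bihfish, gepgifast), so the final letter is not what conditions the rule; the last vowel is.
"pugop" has last vowel 'o'. The stems whose last vowel is 'o' (bihof → bihfish, lepoh → lephish) delete the last vowel and add -ish.
The other pattern: stems whose last vowel is 'e' or 'i' add -ast.
So pugop → pugpish.

pugpish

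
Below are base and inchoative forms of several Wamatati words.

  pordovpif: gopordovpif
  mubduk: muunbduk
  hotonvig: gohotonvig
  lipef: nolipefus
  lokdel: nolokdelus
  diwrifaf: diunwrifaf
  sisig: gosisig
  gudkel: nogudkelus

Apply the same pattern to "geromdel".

nogeromdelus

"geromdel" has last vowel 'e'. The stems whose last vowel is 'e' (gudkel → nogudkelus, lokdel → nolokdelus, lipef → nolipefus) add no- … -us around the stem.
So geromdel → nogeromdelus.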